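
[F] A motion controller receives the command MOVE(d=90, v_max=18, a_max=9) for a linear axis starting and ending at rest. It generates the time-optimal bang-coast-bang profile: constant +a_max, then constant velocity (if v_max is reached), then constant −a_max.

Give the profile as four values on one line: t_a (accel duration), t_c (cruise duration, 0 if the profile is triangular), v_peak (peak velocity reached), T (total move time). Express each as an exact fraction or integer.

(v_max)²/a_max = 18²/9 = 36
90 ≥ 36 so v_max reached
t_a = 18/9 = 2; v_peak = 18
d_cruise = 90 − 36 = 54; t_c = 54/18 = 3
T = 2·2 + 3 = 7

t_a=2 t_c=3 v_peak=18 T=7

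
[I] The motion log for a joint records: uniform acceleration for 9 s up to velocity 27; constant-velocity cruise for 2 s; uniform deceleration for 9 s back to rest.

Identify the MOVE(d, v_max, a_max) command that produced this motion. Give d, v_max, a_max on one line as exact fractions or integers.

a_max = 27/9 = 3
d_a = ½·27·9 = 243/2; d_c = 27·2 = 54
d = 2·243/2 + 54 = 297
t_c = 2 > 0 ⇒ limit active, v_max = 27

d=297 v_max=27 a_max=3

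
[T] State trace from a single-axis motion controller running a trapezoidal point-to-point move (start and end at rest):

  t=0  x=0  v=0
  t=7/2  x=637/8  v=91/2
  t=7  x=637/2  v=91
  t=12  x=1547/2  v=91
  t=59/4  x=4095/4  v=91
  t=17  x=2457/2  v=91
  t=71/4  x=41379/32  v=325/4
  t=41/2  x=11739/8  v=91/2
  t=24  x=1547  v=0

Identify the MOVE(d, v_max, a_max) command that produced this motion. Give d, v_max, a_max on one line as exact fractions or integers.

final state: t=24, x=1547, v=0 → d = 1547
a_max = (91/2−0)/(7/2−0) = 13
max v = 91 over t∈[7,17] → v_max = 91
check: 91·(7+10) = 1547 ✓

d=1547 v_max=91 a_max=13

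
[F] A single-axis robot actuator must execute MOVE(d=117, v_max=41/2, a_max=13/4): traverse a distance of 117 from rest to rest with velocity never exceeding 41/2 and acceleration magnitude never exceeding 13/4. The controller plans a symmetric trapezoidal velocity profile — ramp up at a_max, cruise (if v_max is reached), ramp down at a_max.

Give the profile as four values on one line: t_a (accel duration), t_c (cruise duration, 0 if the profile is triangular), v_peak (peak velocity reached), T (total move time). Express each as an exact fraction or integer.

(v_max)²/a_max = (41/2)²/(13/4) = 1681/13
117 < 1681/13 → triangular
v_peak = √(117·13/4) = √(1521/4) = 39/2
t_a = (39/2)/(13/4) = 6; t_c = 0
T = 2·6 = 12

t_a=6 t_c=0 v_peak=39/2 T=12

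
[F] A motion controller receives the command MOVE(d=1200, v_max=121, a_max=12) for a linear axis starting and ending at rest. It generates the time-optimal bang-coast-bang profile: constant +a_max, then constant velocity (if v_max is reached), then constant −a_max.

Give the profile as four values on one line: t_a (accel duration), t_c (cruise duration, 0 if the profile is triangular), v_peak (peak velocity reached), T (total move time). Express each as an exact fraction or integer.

t_a=10 t_c=0 v_peak=120 T=20

v_max²/a_max = 121²/12 = 14641/12
1200 < 14641/12 ⇒ no cruise
v_peak = √(1200·12) = √14400 = 120
t_a = 120/12 = 10; t_c = 0
T = 2·10 = 20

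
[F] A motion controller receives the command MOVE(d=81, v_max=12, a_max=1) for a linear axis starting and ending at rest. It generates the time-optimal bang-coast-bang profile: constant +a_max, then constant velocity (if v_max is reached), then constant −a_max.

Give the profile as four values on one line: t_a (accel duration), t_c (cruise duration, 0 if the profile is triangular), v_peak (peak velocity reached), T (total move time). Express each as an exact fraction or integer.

(v_max)²/a_max = 12²/1 = 144
81 < 144 → triangular
v_peak = √(81·1) = √81 = 9
t_a = 9/1 = 9; t_c = 0
T = 2·9 = 18

t_a=9 t_c=0 v_peak=9 T=18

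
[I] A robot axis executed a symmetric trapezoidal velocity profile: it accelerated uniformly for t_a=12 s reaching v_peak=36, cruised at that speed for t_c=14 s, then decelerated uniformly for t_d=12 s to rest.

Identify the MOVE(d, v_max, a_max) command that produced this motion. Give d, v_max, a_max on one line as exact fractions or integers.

d=936 v_max=36 a_max=3

a_max = 36/12 = 3
d_a = ½·36·12 = 216; d_c = 36·14 = 504
d = 2·216 + 504 = 936
t_c = 14 > 0 ⇒ limit active, v_max = 36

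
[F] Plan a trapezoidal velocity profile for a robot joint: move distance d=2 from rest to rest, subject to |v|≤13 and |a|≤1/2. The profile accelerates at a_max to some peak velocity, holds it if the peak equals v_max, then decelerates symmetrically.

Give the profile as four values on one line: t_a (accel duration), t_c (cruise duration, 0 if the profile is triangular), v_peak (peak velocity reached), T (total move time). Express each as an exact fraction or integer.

t_a=2 t_c=0 v_peak=1 T=4

(v_max)²/a_max = 13²/(1/2) = 338
2 < 338 → triangular
v_peak = √(2·1/2) = √1 = 1
t_a = 1/(1/2) = 2; t_c = 0
T = 2·2 = 4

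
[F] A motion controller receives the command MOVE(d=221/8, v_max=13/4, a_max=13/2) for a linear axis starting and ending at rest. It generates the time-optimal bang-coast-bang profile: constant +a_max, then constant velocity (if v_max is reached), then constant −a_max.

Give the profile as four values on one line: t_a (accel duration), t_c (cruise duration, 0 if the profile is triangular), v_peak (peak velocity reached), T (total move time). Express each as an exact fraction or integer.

(v_max)²/a_max = (13/4)²/(13/2) = 13/8
221/8 ≥ 13/8 so v_max reached
t_a = (13/4)/(13/2) = 1/2; v_peak = 13/4
d_cruise = 221/8 − 13/8 = 26; t_c = 26/(13/4) = 8
T = 2·1/2 + 8 = 9

t_a=1/2 t_c=8 v_peak=13/4 T=9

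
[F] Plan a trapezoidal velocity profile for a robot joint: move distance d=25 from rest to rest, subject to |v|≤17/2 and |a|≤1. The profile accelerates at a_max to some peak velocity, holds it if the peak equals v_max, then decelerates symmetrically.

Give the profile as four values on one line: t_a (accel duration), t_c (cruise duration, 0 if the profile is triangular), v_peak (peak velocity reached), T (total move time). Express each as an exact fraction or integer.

(v_max)²/a_max = (17/2)²/1 = 289/4
25 < 289/4 → triangular
v_peak = √(25·1) = √25 = 5
t_a = 5/1 = 5; t_c = 0
T = 2·5 = 10

t_a=5 t_c=0 v_peak=5 T=10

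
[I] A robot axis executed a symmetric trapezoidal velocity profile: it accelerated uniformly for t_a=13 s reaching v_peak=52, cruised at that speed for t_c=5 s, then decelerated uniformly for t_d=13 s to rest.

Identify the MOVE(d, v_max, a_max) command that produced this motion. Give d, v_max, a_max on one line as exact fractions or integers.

a_max = 52/13 = 4
d_a = ½·52·13 = 338; d_c = 52·5 = 260
d = 2·338 + 260 = 936
t_c = 5 > 0 → v_max = v_peak = 52

d=936 v_max=52 a_max=4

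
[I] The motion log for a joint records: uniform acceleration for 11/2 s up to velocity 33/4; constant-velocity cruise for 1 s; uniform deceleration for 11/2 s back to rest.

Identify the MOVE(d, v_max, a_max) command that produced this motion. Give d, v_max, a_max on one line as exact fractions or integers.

a_max = (33/4)/(11/2) = 3/2
d_a = ½·33/4·11/2 = 363/16; d_c = 33/4·1 = 33/4
d = 2·363/16 + 33/4 = 429/8
t_c = 1 > 0 → v_max = v_peak = 33/4

d=429/8 v_max=33/4 a_max=3/2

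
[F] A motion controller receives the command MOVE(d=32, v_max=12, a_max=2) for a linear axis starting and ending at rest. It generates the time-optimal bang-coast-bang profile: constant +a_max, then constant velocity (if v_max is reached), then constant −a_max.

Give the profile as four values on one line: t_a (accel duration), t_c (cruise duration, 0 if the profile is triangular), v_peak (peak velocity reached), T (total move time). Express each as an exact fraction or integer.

v_max²/a_max = 12²/2 = 72
32 < 72 → triangular
v_peak = √(32·2) = √64 = 8
t_a = 8/2 = 4; t_c = 0
T = 2·4 = 8

t_a=4 t_c=0 v_peak=8 T=8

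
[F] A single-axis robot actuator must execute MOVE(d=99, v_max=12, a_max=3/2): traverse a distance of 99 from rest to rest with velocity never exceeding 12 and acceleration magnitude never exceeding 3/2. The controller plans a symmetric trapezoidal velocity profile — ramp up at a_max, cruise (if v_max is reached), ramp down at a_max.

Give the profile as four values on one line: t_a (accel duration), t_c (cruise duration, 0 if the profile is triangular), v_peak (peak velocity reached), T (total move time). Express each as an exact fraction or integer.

vₘ²/aₘ = 12²/(3/2) = 96
99 ≥ 96 so v_max reached
t_a = 12/(3/2) = 8; v_peak = 12
d_cruise = 99 − 96 = 3; t_c = 3/12 = 1/4
T = 2·8 + 1/4 = 65/4

t_a=8 t_c=1/4 v_peak=12 T=65/4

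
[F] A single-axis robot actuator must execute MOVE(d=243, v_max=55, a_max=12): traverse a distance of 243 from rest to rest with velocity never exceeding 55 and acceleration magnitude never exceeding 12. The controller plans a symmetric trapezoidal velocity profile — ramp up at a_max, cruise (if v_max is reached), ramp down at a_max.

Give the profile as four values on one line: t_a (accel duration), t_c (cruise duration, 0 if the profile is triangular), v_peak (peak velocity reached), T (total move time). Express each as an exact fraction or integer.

(v_max)²/a_max = 55²/12 = 3025/12
243 < 3025/12 → triangular
v_peak = √(243·12) = √2916 = 54
t_a = 54/12 = 9/2; t_c = 0
T = 2·9/2 = 9

t_a=9/2 t_c=0 v_peak=54 T=9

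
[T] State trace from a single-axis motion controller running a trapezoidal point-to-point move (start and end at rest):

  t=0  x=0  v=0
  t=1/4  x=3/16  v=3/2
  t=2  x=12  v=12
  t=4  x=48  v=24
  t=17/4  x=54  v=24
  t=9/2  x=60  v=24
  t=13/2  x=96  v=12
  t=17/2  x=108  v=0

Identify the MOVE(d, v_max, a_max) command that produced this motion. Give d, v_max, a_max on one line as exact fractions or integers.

d=108 v_max=24 a_max=6

final state: t=17/2, x=108, v=0 → d = 108
a_max = (3/2−0)/(1/4−0) = 6
max v = 24 over t∈[4,9/2] → v_max = 24
check: 24·(4+1/2) = 108 ✓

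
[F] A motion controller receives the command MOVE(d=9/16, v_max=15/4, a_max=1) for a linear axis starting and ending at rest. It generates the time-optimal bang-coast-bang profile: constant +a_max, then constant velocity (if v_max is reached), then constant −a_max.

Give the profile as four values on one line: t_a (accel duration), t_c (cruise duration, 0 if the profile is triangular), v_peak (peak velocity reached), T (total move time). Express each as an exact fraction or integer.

v_max²/a_max = (15/4)²/1 = 225/16
9/16 < 225/16 → triangular
v_peak = √(9/16·1) = √(9/16) = 3/4
t_a = (3/4)/1 = 3/4; t_c = 0
T = 2·3/4 = 3/2

t_a=3/4 t_c=0 v_peak=3/4 T=3/2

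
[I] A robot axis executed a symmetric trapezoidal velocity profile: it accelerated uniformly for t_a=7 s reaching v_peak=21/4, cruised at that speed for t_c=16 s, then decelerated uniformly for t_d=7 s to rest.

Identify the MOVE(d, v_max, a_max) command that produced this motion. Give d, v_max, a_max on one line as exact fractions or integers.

a_max = (21/4)/7 = 3/4
d_a = ½·21/4·7 = 147/8; d_c = 21/4·16 = 84
d = 2·147/8 + 84 = 483/4
t_c = 16 > 0 ⇒ limit active, v_max = 21/4

d=483/4 v_max=21/4 a_max=3/4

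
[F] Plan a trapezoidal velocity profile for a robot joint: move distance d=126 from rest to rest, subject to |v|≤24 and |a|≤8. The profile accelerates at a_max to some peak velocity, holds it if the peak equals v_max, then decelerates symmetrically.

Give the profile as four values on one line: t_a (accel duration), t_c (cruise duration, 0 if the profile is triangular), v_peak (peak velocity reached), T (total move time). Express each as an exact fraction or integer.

(v_max)²/a_max = 24²/8 = 72
126 ≥ 72 → trapezoidal
t_a = 24/8 = 3; v_peak = 24
d_cruise = 126 − 72 = 54; t_c = 54/24 = 9/4
T = 2·3 + 9/4 = 33/4

t_a=3 t_c=9/4 v_peak=24 T=33/4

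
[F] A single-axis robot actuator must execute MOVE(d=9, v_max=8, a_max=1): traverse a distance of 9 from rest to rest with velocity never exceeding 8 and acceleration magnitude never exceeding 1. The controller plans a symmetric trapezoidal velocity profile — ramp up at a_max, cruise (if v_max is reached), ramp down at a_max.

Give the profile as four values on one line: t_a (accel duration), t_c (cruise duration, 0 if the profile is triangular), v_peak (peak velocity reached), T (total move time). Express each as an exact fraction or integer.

(v_max)²/a_max = 8²/1 = 64
9 < 64 → triangular
v_peak = √(9·1) = √9 = 3
t_a = 3/1 = 3; t_c = 0
T = 2·3 = 6

t_a=3 t_c=0 v_peak=3 T=6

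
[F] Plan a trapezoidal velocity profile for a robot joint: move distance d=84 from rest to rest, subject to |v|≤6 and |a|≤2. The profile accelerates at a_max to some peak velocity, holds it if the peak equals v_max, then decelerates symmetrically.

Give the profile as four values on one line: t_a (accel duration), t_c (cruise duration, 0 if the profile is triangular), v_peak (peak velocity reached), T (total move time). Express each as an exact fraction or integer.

v_max²/a_max = 6²/2 = 18
84 ≥ 18 → trapezoidal
t_a = 6/2 = 3; v_peak = 6
d_cruise = 84 − 18 = 66; t_c = 66/6 = 11
T = 2·3 + 11 = 17

t_a=3 t_c=11 v_peak=6 T=17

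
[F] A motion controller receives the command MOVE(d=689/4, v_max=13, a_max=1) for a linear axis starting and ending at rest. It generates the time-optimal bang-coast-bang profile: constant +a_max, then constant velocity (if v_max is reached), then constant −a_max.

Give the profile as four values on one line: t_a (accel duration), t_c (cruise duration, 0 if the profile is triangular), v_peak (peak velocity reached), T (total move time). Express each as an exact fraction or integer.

vₘ²/aₘ = 13²/1 = 169
689/4 ≥ 169 → trapezoidal
t_a = 13/1 = 13; v_peak = 13
d_cruise = 689/4 − 169 = 13/4; t_c = (13/4)/13 = 1/4
T = 2·13 + 1/4 = 105/4

t_a=13 t_c=1/4 v_peak=13 T=105/4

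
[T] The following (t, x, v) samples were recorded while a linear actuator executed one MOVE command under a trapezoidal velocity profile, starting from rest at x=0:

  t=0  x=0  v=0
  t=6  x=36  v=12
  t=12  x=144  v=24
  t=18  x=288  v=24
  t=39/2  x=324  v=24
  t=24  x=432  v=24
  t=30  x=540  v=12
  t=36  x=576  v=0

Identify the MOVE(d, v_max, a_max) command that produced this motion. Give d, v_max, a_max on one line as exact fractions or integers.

final state: t=36, x=576, v=0 → d = 576
a_max = (12−0)/(6−0) = 2
max v = 24 over t∈[12,24] → v_max = 24
check: 24·(12+12) = 576 ✓

d=576 v_max=24 a_max=2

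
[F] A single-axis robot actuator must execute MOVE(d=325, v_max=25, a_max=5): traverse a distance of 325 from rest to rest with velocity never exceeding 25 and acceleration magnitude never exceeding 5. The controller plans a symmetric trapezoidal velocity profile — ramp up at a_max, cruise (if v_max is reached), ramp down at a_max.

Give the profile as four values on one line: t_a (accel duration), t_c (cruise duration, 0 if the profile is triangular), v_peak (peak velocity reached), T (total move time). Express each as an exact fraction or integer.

vₘ²/aₘ = 25²/5 = 125
325 ≥ 125 → trapezoidal
t_a = 25/5 = 5; v_peak = 25
d_cruise = 325 − 125 = 200; t_c = 200/25 = 8
T = 2·5 + 8 = 18

t_a=5 t_c=8 v_peak=25 T=18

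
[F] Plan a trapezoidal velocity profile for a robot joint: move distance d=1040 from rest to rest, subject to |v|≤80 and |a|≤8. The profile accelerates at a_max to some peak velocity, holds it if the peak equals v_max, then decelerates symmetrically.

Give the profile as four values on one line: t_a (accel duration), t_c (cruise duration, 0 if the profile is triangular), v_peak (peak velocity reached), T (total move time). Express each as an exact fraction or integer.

v_max²/a_max = 80²/8 = 800
1040 ≥ 800 → trapezoidal
t_a = 80/8 = 10; v_peak = 80
d_cruise = 1040 − 800 = 240; t_c = 240/80 = 3
T = 2·10 + 3 = 23

t_a=10 t_c=3 v_peak=80 T=23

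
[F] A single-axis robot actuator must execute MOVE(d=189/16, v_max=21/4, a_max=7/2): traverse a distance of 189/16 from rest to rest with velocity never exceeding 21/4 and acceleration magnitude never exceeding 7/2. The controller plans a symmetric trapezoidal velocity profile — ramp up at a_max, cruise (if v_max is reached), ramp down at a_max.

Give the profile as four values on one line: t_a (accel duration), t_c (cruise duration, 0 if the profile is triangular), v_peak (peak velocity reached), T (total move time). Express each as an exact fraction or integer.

t_a=3/2 t_c=3/4 v_peak=21/4 T=15/4

vₘ²/aₘ = (21/4)²/(7/2) = 63/8
189/16 ≥ 63/8 → trapezoidal
t_a = (21/4)/(7/2) = 3/2; v_peak = 21/4
d_cruise = 189/16 − 63/8 = 63/16; t_c = (63/16)/(21/4) = 3/4
T = 2·3/2 + 3/4 = 15/4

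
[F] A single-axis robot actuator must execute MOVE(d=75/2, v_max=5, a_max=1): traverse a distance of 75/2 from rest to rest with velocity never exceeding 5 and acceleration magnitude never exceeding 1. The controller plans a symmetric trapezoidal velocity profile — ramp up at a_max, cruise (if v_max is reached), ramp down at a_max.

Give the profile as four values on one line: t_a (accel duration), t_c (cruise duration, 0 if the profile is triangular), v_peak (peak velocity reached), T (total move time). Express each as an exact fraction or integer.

vₘ²/aₘ = 5²/1 = 25
75/2 ≥ 25 → trapezoidal
t_a = 5/1 = 5; v_peak = 5
d_cruise = 75/2 − 25 = 25/2; t_c = (25/2)/5 = 5/2
T = 2·5 + 5/2 = 25/2

t_a=5 t_c=5/2 v_peak=5 T=25/2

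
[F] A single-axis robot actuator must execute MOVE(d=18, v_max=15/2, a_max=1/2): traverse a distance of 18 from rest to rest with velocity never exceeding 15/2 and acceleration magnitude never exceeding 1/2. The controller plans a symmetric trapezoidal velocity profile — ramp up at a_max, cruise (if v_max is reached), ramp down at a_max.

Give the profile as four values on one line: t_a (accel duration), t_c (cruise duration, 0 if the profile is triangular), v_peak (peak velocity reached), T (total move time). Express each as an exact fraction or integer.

vₘ²/aₘ = (15/2)²/(1/2) = 225/2
18 < 225/2 → triangular
v_peak = √(18·1/2) = √9 = 3
t_a = 3/(1/2) = 6; t_c = 0
T = 2·6 = 12

t_a=6 t_c=0 v_peak=3 T=12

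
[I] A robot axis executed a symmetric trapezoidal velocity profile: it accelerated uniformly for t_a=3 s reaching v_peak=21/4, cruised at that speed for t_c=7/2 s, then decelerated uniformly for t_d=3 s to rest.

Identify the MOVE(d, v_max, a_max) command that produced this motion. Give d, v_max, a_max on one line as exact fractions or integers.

d=273/8 v_max=21/4 a_max=7/4

a_max = (21/4)/3 = 7/4
d_a = ½·21/4·3 = 63/8; d_c = 21/4·7/2 = 147/8
d = 2·63/8 + 147/8 = 273/8
t_c = 7/2 > 0 → v_max = v_peak = 21/4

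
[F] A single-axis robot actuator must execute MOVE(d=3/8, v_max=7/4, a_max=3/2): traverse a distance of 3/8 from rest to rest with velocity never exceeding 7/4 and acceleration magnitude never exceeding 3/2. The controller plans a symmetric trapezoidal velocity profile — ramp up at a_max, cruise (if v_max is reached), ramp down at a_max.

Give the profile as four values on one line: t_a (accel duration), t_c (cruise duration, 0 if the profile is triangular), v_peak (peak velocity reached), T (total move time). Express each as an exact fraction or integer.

t_a=1/2 t_c=0 v_peak=3/4 T=1

v_max²/a_max = (7/4)²/(3/2) = 49/24
3/8 < 49/24 ⇒ no cruise
v_peak = √(3/8·3/2) = √(9/16) = 3/4
t_a = (3/4)/(3/2) = 1/2; t_c = 0
T = 2·1/2 = 1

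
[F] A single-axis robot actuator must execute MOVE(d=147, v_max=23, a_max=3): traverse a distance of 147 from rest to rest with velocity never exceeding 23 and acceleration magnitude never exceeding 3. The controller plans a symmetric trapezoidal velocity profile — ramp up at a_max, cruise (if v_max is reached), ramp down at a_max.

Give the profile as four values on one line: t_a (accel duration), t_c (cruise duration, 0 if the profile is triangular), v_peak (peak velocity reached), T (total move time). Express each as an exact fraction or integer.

t_a=7 t_c=0 v_peak=21 T=14

(v_max)²/a_max = 23²/3 = 529/3
147 < 529/3 ⇒ no cruise
v_peak = √(147·3) = √441 = 21
t_a = 21/3 = 7; t_c = 0
T = 2·7 = 14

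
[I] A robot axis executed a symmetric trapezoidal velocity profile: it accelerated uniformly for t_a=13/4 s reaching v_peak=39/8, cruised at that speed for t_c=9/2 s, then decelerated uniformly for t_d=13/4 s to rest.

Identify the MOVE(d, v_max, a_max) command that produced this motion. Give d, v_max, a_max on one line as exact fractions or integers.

a_max = (39/8)/(13/4) = 3/2
d_a = ½·39/8·13/4 = 507/64; d_c = 39/8·9/2 = 351/16
d = 2·507/64 + 351/16 = 1209/32
t_c = 9/2 > 0 ⇒ limit active, v_max = 39/8

d=1209/32 v_max=39/8 a_max=3/2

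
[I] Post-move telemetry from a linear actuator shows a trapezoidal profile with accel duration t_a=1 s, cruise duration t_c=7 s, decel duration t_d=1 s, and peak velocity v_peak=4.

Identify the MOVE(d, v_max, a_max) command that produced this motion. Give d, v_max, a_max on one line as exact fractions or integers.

d=32 v_max=4 a_max=4

a_max = 4/1 = 4
d_a = ½·4·1 = 2; d_c = 4·7 = 28
d = 2·2 + 28 = 32
t_c = 7 > 0 → v_max = v_peak = 4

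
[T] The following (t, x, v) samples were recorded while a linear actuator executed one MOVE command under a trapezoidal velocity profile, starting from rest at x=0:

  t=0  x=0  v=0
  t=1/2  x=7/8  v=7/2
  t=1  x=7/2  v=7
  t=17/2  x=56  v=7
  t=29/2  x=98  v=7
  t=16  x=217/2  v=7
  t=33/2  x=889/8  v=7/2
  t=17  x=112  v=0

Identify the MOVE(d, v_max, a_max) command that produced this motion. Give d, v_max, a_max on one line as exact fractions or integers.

d=112 v_max=7 a_max=7

final state: t=17, x=112, v=0 → d = 112
a_max = (7/2−0)/(1/2−0) = 7
max v = 7 over t∈[1,16] → v_max = 7
check: 7·(1+15) = 112 ✓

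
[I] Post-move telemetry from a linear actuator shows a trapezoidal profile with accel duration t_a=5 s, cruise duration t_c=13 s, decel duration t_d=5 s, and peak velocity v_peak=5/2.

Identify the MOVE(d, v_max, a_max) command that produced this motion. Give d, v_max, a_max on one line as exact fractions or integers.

a_max = (5/2)/5 = 1/2
d_a = ½·5/2·5 = 25/4; d_c = 5/2·13 = 65/2
d = 2·25/4 + 65/2 = 45
t_c = 13 > 0 → v_max = v_peak = 5/2

d=45 v_max=5/2 a_max=1/2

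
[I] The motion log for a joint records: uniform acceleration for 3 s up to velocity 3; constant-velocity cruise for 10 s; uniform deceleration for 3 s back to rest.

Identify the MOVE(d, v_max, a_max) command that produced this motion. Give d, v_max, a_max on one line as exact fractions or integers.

a_max = 3/3 = 1
d_a = ½·3·3 = 9/2; d_c = 3·10 = 30
d = 2·9/2 + 30 = 39
t_c = 10 > 0 → v_max = v_peak = 3

d=39 v_max=3 a_max=1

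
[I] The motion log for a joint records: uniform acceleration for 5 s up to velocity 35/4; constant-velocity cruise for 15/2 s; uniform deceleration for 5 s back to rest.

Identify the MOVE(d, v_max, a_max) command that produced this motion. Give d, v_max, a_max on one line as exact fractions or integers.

d=875/8 v_max=35/4 a_max=7/4

a_max = (35/4)/5 = 7/4
d_a = ½·35/4·5 = 175/8; d_c = 35/4·15/2 = 525/8
d = 2·175/8 + 525/8 = 875/8
t_c = 15/2 > 0 ⇒ limit active, v_max = 35/4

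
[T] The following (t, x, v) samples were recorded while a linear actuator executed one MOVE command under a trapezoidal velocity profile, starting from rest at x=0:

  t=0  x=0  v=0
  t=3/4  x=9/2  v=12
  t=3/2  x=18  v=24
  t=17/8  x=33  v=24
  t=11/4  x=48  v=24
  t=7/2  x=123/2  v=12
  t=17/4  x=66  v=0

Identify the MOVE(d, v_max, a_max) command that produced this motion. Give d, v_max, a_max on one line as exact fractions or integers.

final state: t=17/4, x=66, v=0 → d = 66
a_max = (12−0)/(3/4−0) = 16
max v = 24 over t∈[3/2,11/4] → v_max = 24
check: 24·(3/2+5/4) = 66 ✓

d=66 v_max=24 a_max=16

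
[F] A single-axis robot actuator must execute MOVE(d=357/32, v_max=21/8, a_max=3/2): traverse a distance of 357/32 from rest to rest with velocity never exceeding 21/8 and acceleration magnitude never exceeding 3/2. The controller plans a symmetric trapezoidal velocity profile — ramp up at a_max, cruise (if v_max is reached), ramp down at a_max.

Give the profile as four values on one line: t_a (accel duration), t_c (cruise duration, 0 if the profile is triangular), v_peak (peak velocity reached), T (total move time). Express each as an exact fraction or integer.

v_max²/a_max = (21/8)²/(3/2) = 147/32
357/32 ≥ 147/32 so v_max reached
t_a = (21/8)/(3/2) = 7/4; v_peak = 21/8
d_cruise = 357/32 − 147/32 = 105/16; t_c = (105/16)/(21/8) = 5/2
T = 2·7/4 + 5/2 = 6

t_a=7/4 t_c=5/2 v_peak=21/8 T=6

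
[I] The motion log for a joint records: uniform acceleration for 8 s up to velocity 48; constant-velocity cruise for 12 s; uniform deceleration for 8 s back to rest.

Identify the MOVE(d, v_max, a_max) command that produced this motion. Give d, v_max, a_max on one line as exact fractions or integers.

d=960 v_max=48 a_max=6

a_max = 48/8 = 6
d_a = ½·48·8 = 192; d_c = 48·12 = 576
d = 2·192 + 576 = 960
t_c = 12 > 0 → v_max = v_peak = 48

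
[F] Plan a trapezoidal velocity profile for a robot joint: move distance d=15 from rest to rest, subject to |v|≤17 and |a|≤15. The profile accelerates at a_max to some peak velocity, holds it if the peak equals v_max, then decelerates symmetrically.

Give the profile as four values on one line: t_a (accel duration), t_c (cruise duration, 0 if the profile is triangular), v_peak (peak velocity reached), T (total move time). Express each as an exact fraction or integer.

(v_max)²/a_max = 17²/15 = 289/15
15 < 289/15 ⇒ no cruise
v_peak = √(15·15) = √225 = 15
t_a = 15/15 = 1; t_c = 0
T = 2·1 = 2

t_a=1 t_c=0 v_peak=15 T=2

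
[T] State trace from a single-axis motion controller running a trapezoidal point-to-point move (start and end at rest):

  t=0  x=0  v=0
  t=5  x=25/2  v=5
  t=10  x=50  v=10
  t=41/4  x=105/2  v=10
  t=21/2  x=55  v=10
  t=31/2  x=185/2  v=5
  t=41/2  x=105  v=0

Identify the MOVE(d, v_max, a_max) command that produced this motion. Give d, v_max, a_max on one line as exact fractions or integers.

final state: t=41/2, x=105, v=0 → d = 105
a_max = (5−0)/(5−0) = 1
max v = 10 over t∈[10,21/2] → v_max = 10
check: 10·(10+1/2) = 105 ✓

d=105 v_max=10 a_max=1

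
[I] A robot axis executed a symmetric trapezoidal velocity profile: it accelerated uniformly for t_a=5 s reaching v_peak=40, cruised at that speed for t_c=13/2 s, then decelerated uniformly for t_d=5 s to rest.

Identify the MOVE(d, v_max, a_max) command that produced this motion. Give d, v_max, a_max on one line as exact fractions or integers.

d=460 v_max=40 a_max=8

a_max = 40/5 = 8
d_a = ½·40·5 = 100; d_c = 40·13/2 = 260
d = 2·100 + 260 = 460
t_c = 13/2 > 0 ⇒ limit active, v_max = 40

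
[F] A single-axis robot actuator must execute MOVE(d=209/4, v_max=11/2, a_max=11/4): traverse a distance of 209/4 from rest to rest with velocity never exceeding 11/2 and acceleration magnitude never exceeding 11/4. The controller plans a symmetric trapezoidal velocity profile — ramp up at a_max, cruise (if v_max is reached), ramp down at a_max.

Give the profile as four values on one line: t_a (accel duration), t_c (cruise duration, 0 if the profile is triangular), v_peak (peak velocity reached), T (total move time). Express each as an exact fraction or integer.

t_a=2 t_c=15/2 v_peak=11/2 T=23/2

v_max²/a_max = (11/2)²/(11/4) = 11
209/4 ≥ 11 so v_max reached
t_a = (11/2)/(11/4) = 2; v_peak = 11/2
d_cruise = 209/4 − 11 = 165/4; t_c = (165/4)/(11/2) = 15/2
T = 2·2 + 15/2 = 23/2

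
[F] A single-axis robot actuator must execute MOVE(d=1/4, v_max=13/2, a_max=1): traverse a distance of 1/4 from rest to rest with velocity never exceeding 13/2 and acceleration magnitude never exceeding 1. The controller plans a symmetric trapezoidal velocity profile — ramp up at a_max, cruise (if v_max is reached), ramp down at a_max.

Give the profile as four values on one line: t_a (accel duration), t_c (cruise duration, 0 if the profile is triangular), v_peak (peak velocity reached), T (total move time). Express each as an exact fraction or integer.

(v_max)²/a_max = (13/2)²/1 = 169/4
1/4 < 169/4 → triangular
v_peak = √(1/4·1) = √(1/4) = 1/2
t_a = (1/2)/1 = 1/2; t_c = 0
T = 2·1/2 = 1

t_a=1/2 t_c=0 v_peak=1/2 T=1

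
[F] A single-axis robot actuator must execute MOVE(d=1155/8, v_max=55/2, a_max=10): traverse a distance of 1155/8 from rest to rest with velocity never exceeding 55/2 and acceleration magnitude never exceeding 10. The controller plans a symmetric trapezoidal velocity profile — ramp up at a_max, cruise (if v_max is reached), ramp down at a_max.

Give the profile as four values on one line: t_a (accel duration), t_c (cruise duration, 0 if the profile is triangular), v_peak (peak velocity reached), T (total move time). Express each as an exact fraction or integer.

v_max²/a_max = (55/2)²/10 = 605/8
1155/8 ≥ 605/8 → trapezoidal
t_a = (55/2)/10 = 11/4; v_peak = 55/2
d_cruise = 1155/8 − 605/8 = 275/4; t_c = (275/4)/(55/2) = 5/2
T = 2·11/4 + 5/2 = 8

t_a=11/4 t_c=5/2 v_peak=55/2 T=8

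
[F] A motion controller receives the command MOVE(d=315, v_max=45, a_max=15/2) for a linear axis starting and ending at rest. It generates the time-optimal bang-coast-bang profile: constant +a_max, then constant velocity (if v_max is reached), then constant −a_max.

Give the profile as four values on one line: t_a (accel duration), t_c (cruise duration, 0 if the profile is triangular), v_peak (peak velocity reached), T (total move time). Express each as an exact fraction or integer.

(v_max)²/a_max = 45²/(15/2) = 270
315 ≥ 270 so v_max reached
t_a = 45/(15/2) = 6; v_peak = 45
d_cruise = 315 − 270 = 45; t_c = 45/45 = 1
T = 2·6 + 1 = 13

t_a=6 t_c=1 v_peak=45 T=13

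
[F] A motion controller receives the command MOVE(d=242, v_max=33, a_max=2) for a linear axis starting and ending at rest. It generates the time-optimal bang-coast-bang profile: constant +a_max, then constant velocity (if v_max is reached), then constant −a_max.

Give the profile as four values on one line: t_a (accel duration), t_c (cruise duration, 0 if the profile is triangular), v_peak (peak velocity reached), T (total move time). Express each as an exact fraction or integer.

vₘ²/aₘ = 33²/2 = 1089/2
242 < 1089/2 ⇒ no cruise
v_peak = √(242·2) = √484 = 22
t_a = 22/2 = 11; t_c = 0
T = 2·11 = 22

t_a=11 t_c=0 v_peak=22 T=22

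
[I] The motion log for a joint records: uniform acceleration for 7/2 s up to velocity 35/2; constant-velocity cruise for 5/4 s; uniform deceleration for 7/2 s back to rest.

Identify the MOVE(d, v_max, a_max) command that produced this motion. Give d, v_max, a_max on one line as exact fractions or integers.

d=665/8 v_max=35/2 a_max=5

a_max = (35/2)/(7/2) = 5
d_a = ½·35/2·7/2 = 245/8; d_c = 35/2·5/4 = 175/8
d = 2·245/8 + 175/8 = 665/8
t_c = 5/4 > 0 → v_max = v_peak = 35/2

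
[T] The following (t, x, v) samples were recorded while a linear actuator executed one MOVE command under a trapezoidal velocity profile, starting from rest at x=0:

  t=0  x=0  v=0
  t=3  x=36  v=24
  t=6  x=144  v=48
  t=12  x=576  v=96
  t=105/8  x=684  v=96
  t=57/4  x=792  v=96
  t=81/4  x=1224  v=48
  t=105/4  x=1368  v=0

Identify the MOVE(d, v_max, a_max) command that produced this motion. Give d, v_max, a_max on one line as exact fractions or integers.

d=1368 v_max=96 a_max=8

final state: t=105/4, x=1368, v=0 → d = 1368
a_max = (24−0)/(3−0) = 8
max v = 96 over t∈[12,57/4] → v_max = 96
check: 96·(12+9/4) = 1368 ✓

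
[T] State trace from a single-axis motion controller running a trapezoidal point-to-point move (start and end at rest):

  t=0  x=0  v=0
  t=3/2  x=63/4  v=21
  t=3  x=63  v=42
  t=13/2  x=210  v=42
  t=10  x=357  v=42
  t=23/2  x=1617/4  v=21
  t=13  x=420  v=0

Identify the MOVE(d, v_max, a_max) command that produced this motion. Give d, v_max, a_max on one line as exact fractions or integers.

d=420 v_max=42 a_max=14

final state: t=13, x=420, v=0 → d = 420
a_max = (21−0)/(3/2−0) = 14
max v = 42 over t∈[3,10] → v_max = 42
check: 42·(3+7) = 420 ✓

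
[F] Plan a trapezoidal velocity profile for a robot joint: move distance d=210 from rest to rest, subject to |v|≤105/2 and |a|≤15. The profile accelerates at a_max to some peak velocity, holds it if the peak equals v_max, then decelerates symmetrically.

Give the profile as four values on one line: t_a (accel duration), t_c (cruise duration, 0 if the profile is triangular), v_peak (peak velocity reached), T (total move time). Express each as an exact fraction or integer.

vₘ²/aₘ = (105/2)²/15 = 735/4
210 ≥ 735/4 → trapezoidal
t_a = (105/2)/15 = 7/2; v_peak = 105/2
d_cruise = 210 − 735/4 = 105/4; t_c = (105/4)/(105/2) = 1/2
T = 2·7/2 + 1/2 = 15/2

t_a=7/2 t_c=1/2 v_peak=105/2 T=15/2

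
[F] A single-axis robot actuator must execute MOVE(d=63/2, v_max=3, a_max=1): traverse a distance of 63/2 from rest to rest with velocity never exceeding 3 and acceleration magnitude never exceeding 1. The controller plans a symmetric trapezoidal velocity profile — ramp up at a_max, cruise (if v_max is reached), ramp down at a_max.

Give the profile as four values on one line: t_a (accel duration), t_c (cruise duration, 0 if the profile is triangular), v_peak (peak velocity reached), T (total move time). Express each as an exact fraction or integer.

t_a=3 t_c=15/2 v_peak=3 T=27/2

vₘ²/aₘ = 3²/1 = 9
63/2 ≥ 9 so v_max reached
t_a = 3/1 = 3; v_peak = 3
d_cruise = 63/2 − 9 = 45/2; t_c = (45/2)/3 = 15/2
T = 2·3 + 15/2 = 27/2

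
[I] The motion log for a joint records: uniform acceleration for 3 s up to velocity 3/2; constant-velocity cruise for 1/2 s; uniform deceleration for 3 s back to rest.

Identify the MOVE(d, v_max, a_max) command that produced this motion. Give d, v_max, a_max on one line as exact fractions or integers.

d=21/4 v_max=3/2 a_max=1/2

a_max = (3/2)/3 = 1/2
d_a = ½·3/2·3 = 9/4; d_c = 3/2·1/2 = 3/4
d = 2·9/4 + 3/4 = 21/4
t_c = 1/2 > 0 so v_max = 3/2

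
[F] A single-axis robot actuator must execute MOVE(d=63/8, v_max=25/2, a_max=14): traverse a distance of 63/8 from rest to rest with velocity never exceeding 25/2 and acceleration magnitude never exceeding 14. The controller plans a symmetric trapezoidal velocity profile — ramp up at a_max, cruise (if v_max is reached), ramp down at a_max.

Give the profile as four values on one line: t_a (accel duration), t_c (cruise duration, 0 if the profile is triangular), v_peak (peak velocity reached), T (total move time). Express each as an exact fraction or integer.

(v_max)²/a_max = (25/2)²/14 = 625/56
63/8 < 625/56 → triangular
v_peak = √(63/8·14) = √(441/4) = 21/2
t_a = (21/2)/14 = 3/4; t_c = 0
T = 2·3/4 = 3/2

t_a=3/4 t_c=0 v_peak=21/2 T=3/2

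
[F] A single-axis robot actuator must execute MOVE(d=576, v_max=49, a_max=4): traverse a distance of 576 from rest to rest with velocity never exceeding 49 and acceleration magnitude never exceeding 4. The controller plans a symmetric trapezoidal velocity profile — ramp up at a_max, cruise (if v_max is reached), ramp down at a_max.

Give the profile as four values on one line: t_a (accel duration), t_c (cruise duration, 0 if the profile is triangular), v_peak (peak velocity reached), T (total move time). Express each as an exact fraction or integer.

(v_max)²/a_max = 49²/4 = 2401/4
576 < 2401/4 → triangular
v_peak = √(576·4) = √2304 = 48
t_a = 48/4 = 12; t_c = 0
T = 2·12 = 24

t_a=12 t_c=0 v_peak=48 T=24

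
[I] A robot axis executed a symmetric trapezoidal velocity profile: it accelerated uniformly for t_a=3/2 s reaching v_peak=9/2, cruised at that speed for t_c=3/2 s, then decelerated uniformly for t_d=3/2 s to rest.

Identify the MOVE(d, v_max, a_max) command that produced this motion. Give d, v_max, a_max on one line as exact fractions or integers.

a_max = (9/2)/(3/2) = 3
d_a = ½·9/2·3/2 = 27/8; d_c = 9/2·3/2 = 27/4
d = 2·27/8 + 27/4 = 27/2
t_c = 3/2 > 0 ⇒ limit active, v_max = 9/2

d=27/2 v_max=9/2 a_max=3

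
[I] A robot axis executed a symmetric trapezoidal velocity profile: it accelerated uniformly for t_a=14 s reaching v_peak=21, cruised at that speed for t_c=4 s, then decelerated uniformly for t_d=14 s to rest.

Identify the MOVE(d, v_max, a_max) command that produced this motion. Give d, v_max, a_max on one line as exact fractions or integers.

a_max = 21/14 = 3/2
d_a = ½·21·14 = 147; d_c = 21·4 = 84
d = 2·147 + 84 = 378
t_c = 4 > 0 → v_max = v_peak = 21

d=378 v_max=21 a_max=3/2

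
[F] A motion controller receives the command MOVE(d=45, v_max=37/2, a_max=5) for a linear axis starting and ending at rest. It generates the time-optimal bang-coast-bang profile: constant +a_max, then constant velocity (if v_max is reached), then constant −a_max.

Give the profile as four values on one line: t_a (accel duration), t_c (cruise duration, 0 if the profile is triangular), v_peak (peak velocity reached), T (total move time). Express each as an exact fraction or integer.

vₘ²/aₘ = (37/2)²/5 = 1369/20
45 < 1369/20 so t_c = 0
v_peak = √(45·5) = √225 = 15
t_a = 15/5 = 3; t_c = 0
T = 2·3 = 6

t_a=3 t_c=0 v_peak=15 T=6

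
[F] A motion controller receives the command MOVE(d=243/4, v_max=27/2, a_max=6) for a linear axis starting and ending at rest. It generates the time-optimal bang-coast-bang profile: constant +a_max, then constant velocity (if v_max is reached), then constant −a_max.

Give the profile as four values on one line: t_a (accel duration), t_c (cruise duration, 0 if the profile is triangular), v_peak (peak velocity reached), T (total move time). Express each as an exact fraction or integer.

(v_max)²/a_max = (27/2)²/6 = 243/8
243/4 ≥ 243/8 so v_max reached
t_a = (27/2)/6 = 9/4; v_peak = 27/2
d_cruise = 243/4 − 243/8 = 243/8; t_c = (243/8)/(27/2) = 9/4
T = 2·9/4 + 9/4 = 27/4

t_a=9/4 t_c=9/4 v_peak=27/2 T=27/4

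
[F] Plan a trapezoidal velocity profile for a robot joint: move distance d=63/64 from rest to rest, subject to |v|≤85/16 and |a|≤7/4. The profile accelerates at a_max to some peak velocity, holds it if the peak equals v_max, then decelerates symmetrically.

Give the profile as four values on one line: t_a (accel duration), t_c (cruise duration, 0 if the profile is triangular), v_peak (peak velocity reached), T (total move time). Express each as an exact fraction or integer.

t_a=3/4 t_c=0 v_peak=21/16 T=3/2

vₘ²/aₘ = (85/16)²/(7/4) = 7225/448
63/64 < 7225/448 → triangular
v_peak = √(63/64·7/4) = √(441/256) = 21/16
t_a = (21/16)/(7/4) = 3/4; t_c = 0
T = 2·3/4 = 3/2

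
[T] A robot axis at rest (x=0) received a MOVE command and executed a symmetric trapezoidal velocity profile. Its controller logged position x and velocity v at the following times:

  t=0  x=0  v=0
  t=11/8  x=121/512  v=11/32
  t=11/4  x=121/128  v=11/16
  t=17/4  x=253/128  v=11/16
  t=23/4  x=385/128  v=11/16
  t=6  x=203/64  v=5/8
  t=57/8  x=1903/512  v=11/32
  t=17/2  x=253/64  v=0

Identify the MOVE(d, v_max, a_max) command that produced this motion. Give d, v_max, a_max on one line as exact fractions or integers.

d=253/64 v_max=11/16 a_max=1/4

final state: t=17/2, x=253/64, v=0 → d = 253/64
a_max = (11/32−0)/(11/8−0) = 1/4
max v = 11/16 over t∈[11/4,23/4] → v_max = 11/16
check: 11/16·(11/4+3) = 253/64 ✓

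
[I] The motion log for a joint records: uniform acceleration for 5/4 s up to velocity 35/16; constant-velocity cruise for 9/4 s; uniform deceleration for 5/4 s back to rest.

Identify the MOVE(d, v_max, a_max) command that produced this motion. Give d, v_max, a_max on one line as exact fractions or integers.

d=245/32 v_max=35/16 a_max=7/4

a_max = (35/16)/(5/4) = 7/4
d_a = ½·35/16·5/4 = 175/128; d_c = 35/16·9/4 = 315/64
d = 2·175/128 + 315/64 = 245/32
t_c = 9/4 > 0 → v_max = v_peak = 35/16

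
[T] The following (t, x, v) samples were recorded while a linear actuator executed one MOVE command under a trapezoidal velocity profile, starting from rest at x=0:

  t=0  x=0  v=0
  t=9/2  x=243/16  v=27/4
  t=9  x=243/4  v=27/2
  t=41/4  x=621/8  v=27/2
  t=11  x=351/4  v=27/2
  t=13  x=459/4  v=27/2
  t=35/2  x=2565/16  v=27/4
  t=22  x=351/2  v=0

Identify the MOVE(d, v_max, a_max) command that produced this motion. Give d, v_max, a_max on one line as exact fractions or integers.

d=351/2 v_max=27/2 a_max=3/2

final state: t=22, x=351/2, v=0 → d = 351/2
a_max = (27/4−0)/(9/2−0) = 3/2
max v = 27/2 over t∈[9,13] → v_max = 27/2
check: 27/2·(9+4) = 351/2 ✓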